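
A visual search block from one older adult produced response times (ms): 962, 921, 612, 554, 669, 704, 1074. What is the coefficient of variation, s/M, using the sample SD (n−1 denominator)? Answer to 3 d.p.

n = 7, Σ = 5496, M = 785.1429
Σ(x−M)² = 236652.857; s = √(236652.857/6) = 198.6005
CV = 198.6005 / 785.1429 = 0.25295

0.253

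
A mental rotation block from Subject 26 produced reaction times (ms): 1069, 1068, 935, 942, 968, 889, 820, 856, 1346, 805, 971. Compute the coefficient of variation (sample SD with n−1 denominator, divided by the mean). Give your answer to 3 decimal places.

n = 11, Σ = 10669, M = 969.9091
Σ(x−M)² = 232076.909; s = √(232076.909/10) = 152.3407
CV = 152.3407 / 969.9091 = 0.15707

0.157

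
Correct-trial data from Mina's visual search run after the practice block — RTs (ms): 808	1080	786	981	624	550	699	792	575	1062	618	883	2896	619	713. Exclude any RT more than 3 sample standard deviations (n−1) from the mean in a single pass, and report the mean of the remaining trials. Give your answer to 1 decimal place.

770.7 ms

n = 15, ΣRT = 13686, M = 912.400
Σ(x−M)² = 4618483.60; s = √(4618483.60/14) = 574.362
Cutoffs: 912.400 ± 3·574.362 → [-810.7, 2635.5]
Outside: 2896 → excluded.
Retained (n=14): Σ = 10790, mean = 10790/14 = 770.714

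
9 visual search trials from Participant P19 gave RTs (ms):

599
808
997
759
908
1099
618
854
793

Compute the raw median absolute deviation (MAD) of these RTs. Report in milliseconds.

Sorted: 599, 618, 759, 793, 808, 854, 908, 997, 1099 → median = 808
|x − 808|: 209, 0, 189, 49, 100, 291, 190, 46, 15
Sorted deviations: 0, 15, 46, 49, 100, 189, 190, 209, 291 → MAD = 100

100 ms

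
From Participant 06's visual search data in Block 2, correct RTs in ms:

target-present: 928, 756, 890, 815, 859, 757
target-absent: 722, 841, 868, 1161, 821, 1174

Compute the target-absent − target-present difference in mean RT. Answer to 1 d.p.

97.0 ms

M(target-present) = 5005/6 = 834.167
M(target-absent) = 5587/6 = 931.167
Difference = 931.167 − 834.167 = 97.000 ms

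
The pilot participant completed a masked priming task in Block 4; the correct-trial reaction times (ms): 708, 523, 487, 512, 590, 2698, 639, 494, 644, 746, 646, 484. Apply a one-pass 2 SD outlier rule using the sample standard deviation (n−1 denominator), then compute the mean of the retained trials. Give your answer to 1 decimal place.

588.5 ms

n = 12, ΣRT = 9171, M = 764.250
Σ(x−M)² = 4167654.25; s = √(4167654.25/11) = 615.530
Cutoffs: 764.250 ± 2·615.530 → [-466.8, 1995.3]
Outside: 2698 → excluded.
Retained (n=11): Σ = 6473, mean = 6473/11 = 588.455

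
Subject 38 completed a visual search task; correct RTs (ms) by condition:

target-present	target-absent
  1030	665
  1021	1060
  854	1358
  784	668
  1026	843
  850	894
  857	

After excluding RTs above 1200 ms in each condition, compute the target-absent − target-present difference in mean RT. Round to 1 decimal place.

-91.4 ms

target-absent: exclude 1358
M(target-present) = 6422/7 = 917.429
M(target-absent) = 4130/5 = 826.000
Difference = 826.000 − 917.429 = -91.429 ms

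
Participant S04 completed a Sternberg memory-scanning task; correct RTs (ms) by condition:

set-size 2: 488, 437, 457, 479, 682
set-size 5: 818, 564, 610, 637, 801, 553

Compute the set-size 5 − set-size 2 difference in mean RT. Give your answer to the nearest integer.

M(set-size 2) = 2543/5 = 508.600
M(set-size 5) = 3983/6 = 663.833
Difference = 663.833 − 508.600 = 155.233 ms

155 ms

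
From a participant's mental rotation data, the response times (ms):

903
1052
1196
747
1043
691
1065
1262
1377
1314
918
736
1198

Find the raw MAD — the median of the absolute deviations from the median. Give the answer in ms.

149 ms

Sorted: 691, 736, 747, 903, 918, 1043, 1052, 1065, 1196, 1198, 1262, 1314, 1377 → median = 1052
|x − 1052|: 149, 0, 144, 305, 9, 361, 13, 210, 325, 262, 134, 316, 146
Sorted deviations: 0, 9, 13, 134, 144, 146, 149, 210, 262, 305, 316, 325, 361 → MAD = 149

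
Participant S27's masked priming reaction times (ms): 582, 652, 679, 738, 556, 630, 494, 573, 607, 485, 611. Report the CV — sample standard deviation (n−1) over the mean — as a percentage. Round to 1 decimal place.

12.5%

n = 11, Σ = 6607, M = 600.6364
Σ(x−M)² = 56504.545; s = √(56504.545/10) = 75.1695
CV = 75.1695 / 600.6364 = 0.12515 = 12.515%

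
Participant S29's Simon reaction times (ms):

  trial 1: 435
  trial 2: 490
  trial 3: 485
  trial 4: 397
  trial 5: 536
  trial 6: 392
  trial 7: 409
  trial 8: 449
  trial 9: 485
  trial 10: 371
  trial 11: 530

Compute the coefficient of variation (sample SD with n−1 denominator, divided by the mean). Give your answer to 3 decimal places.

n = 11, Σ = 4979, M = 452.6364
Σ(x−M)² = 32090.545; s = √(32090.545/10) = 56.6485
CV = 56.6485 / 452.6364 = 0.12515

0.125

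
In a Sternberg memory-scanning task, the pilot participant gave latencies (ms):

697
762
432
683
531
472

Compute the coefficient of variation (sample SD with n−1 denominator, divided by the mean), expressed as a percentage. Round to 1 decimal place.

n = 6, Σ = 3577, M = 596.1667
Σ(x−M)² = 91822.833; s = √(91822.833/5) = 135.5159
CV = 135.5159 / 596.1667 = 0.22731 = 22.731%

22.7%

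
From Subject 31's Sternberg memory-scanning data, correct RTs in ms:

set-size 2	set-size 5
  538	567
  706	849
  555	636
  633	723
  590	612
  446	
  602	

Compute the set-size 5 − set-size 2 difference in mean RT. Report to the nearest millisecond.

96 ms

M(set-size 2) = 4070/7 = 581.429
M(set-size 5) = 3387/5 = 677.400
Difference = 677.400 − 581.429 = 95.971 ms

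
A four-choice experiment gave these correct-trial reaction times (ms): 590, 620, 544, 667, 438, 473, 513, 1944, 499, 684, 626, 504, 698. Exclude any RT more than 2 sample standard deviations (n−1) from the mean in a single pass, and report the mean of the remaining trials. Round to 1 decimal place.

n = 13, ΣRT = 8800, M = 676.923
Σ(x−M)² = 1824232.92; s = √(1824232.92/12) = 389.897
Cutoffs: 676.923 ± 2·389.897 → [-102.9, 1456.7]
Outside: 1944 → excluded.
Retained (n=12): Σ = 6856, mean = 6856/12 = 571.333

571.3 ms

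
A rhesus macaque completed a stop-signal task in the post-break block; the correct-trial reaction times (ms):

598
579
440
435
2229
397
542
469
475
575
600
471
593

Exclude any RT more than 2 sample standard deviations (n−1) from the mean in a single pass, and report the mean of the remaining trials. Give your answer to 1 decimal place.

514.5 ms

n = 13, ΣRT = 8403, M = 646.385
Σ(x−M)² = 2773615.08; s = √(2773615.08/12) = 480.765
Cutoffs: 646.385 ± 2·480.765 → [-315.1, 1607.9]
Outside: 2229 → excluded.
Retained (n=12): Σ = 6174, mean = 6174/12 = 514.500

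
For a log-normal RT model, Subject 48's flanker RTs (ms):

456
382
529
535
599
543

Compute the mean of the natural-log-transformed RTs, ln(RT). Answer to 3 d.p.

6.219

ln(RT): 6.1225, 5.9454, 6.2710, 6.2823, 6.3953, 6.2971
Σ ln(RT) = 37.3135
Mean = 37.3135/6 = 6.21892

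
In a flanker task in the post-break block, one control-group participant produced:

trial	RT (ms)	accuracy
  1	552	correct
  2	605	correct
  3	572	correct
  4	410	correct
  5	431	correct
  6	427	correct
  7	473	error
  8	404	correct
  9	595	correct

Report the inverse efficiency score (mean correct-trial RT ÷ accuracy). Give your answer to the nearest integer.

562 ms

Correct trials (n=8): 552, 605, 572, 410, 431, 427, 404, 595
Mean correct RT = 3996/8 = 499.5000 ms
Proportion correct = 8/9
IES = 499.5000 / (8/9) = 561.938 ms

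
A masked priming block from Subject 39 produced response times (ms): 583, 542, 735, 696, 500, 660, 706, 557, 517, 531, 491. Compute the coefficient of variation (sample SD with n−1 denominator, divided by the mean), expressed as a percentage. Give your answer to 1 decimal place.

n = 11, Σ = 6518, M = 592.5455
Σ(x−M)² = 80698.727; s = √(80698.727/10) = 89.8325
CV = 89.8325 / 592.5455 = 0.15160 = 15.160%

15.2%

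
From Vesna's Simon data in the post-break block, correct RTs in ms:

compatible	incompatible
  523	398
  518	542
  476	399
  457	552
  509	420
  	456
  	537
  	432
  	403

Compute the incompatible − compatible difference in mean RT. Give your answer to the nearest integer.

M(compatible) = 2483/5 = 496.600
M(incompatible) = 4139/9 = 459.889
Difference = 459.889 − 496.600 = -36.711 ms

-37 ms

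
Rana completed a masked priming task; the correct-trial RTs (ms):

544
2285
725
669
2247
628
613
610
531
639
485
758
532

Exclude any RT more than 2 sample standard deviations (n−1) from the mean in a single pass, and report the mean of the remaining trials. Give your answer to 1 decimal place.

612.2 ms

n = 13, ΣRT = 11266, M = 866.615
Σ(x−M)² = 4701415.08; s = √(4701415.08/12) = 625.927
Cutoffs: 866.615 ± 2·625.927 → [-385.2, 2118.5]
Outside: 2247, 2285 → excluded.
Retained (n=11): Σ = 6734, mean = 6734/11 = 612.182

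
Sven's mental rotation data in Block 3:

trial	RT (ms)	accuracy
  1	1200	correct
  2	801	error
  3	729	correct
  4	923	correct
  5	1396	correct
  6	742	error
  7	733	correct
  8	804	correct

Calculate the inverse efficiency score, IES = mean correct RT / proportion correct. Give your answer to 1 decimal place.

Correct trials (n=6): 1200, 729, 923, 1396, 733, 804
Mean correct RT = 5785/6 = 964.1667 ms
Proportion correct = 6/8
IES = 964.1667 / (6/8) = 1285.556 ms

1285.6 ms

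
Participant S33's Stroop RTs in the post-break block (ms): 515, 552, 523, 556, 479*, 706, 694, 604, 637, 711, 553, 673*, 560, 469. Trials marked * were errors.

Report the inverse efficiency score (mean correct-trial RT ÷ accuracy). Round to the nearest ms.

Correct trials (n=12): 515, 552, 523, 556, 706, 694, 604, 637, 711, 553, 560, 469
Mean correct RT = 7080/12 = 590.0000 ms
Proportion correct = 12/14
IES = 590.0000 / (12/14) = 688.333 ms

688 ms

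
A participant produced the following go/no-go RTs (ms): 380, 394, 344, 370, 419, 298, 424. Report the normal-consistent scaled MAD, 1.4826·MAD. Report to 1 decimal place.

Sorted: 298, 344, 370, 380, 394, 419, 424 → median = 380
|x − 380| sorted: 0, 10, 14, 36, 39, 44, 82 → MAD = 36
Robust SD ≈ 1.4826 × 36 = 53.374

53.4 ms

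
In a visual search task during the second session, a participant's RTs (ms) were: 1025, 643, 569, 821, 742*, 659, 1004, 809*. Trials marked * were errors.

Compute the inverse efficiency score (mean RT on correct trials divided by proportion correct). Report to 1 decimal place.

1049.1 ms

Correct trials (n=6): 1025, 643, 569, 821, 659, 1004
Mean correct RT = 4721/6 = 786.8333 ms
Proportion correct = 6/8
IES = 786.8333 / (6/8) = 1049.111 ms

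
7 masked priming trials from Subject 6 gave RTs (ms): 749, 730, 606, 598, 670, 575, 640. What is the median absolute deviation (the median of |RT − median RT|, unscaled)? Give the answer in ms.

42 ms

Sorted: 575, 598, 606, 640, 670, 730, 749 → median = 640
|x − 640|: 109, 90, 34, 42, 30, 65, 0
Sorted deviations: 0, 30, 34, 42, 65, 90, 109 → MAD = 42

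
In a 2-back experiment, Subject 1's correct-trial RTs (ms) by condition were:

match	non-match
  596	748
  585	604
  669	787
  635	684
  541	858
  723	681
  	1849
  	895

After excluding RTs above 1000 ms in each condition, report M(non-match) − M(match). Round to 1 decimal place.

non-match: exclude 1849
M(match) = 3749/6 = 624.833
M(non-match) = 5257/7 = 751.000
Difference = 751.000 − 624.833 = 126.167 ms

126.2 ms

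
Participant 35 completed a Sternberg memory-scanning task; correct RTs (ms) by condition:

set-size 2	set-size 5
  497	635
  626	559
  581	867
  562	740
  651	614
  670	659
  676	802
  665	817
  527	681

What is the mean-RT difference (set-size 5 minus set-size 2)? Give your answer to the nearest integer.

102 ms

M(set-size 2) = 5455/9 = 606.111
M(set-size 5) = 6374/9 = 708.222
Difference = 708.222 − 606.111 = 102.111 ms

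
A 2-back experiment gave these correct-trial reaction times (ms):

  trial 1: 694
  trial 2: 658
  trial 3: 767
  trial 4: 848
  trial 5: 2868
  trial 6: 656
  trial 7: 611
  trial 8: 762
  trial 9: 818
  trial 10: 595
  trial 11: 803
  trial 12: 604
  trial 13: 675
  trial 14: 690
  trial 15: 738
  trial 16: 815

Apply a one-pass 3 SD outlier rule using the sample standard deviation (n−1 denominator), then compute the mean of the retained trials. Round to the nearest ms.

n = 16, ΣRT = 13602, M = 850.125
Σ(x−M)² = 4441685.75; s = √(4441685.75/15) = 544.162
Cutoffs: 850.125 ± 3·544.162 → [-782.4, 2482.6]
Outside: 2868 → excluded.
Retained (n=15): Σ = 10734, mean = 10734/15 = 715.600

716 ms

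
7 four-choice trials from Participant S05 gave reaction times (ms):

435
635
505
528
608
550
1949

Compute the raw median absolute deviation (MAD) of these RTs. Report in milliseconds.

58 ms

Sorted: 435, 505, 528, 550, 608, 635, 1949 → median = 550
|x − 550|: 115, 85, 45, 22, 58, 0, 1399
Sorted deviations: 0, 22, 45, 58, 85, 115, 1399 → MAD = 58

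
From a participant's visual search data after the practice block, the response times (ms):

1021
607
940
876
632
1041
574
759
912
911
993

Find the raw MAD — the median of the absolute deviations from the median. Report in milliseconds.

Sorted: 574, 607, 632, 759, 876, 911, 912, 940, 993, 1021, 1041 → median = 911
|x − 911|: 110, 304, 29, 35, 279, 130, 337, 152, 1, 0, 82
Sorted deviations: 0, 1, 29, 35, 82, 110, 130, 152, 279, 304, 337 → MAD = 110

110 ms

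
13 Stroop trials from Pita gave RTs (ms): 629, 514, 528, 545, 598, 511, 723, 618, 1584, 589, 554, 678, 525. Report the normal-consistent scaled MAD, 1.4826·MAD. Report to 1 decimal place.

90.4 ms

Sorted: 511, 514, 525, 528, 545, 554, 589, 598, 618, 629, 678, 723, 1584 → median = 589
|x − 589| sorted: 0, 9, 29, 35, 40, 44, 61, 64, 75, 78, 89, 134, 995 → MAD = 61
Robust SD ≈ 1.4826 × 61 = 90.439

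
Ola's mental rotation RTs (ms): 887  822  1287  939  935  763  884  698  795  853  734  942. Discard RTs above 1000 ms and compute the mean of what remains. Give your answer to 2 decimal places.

841.09 ms

Excluded: 1287
Retained (n=11): Σ = 9252
Mean = 9252/11 = 841.0909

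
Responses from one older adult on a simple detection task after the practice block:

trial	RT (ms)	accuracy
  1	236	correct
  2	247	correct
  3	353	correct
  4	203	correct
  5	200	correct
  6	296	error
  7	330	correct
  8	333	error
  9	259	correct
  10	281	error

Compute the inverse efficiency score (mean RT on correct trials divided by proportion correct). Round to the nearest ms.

Correct trials (n=7): 236, 247, 353, 203, 200, 330, 259
Mean correct RT = 1828/7 = 261.1429 ms
Proportion correct = 7/10
IES = 261.1429 / (7/10) = 373.061 ms

373 ms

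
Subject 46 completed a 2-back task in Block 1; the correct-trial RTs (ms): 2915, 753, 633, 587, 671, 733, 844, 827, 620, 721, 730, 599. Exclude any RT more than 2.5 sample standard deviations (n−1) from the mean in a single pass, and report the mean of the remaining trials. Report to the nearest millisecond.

702 ms

n = 12, ΣRT = 10633, M = 886.083
Σ(x−M)² = 4567504.92; s = √(4567504.92/11) = 644.382
Cutoffs: 886.083 ± 2.5·644.382 → [-724.9, 2497.0]
Outside: 2915 → excluded.
Retained (n=11): Σ = 7718, mean = 7718/11 = 701.636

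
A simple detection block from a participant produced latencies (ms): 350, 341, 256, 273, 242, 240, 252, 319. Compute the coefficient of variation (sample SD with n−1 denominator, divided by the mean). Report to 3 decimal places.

n = 8, Σ = 2273, M = 284.1250
Σ(x−M)² = 14458.875; s = √(14458.875/7) = 45.4484
CV = 45.4484 / 284.1250 = 0.15996

0.160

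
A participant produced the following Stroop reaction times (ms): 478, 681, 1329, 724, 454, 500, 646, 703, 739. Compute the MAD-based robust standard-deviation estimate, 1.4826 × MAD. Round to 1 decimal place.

86.0 ms

Sorted: 454, 478, 500, 646, 681, 703, 724, 739, 1329 → median = 681
|x − 681| sorted: 0, 22, 35, 43, 58, 181, 203, 227, 648 → MAD = 58
Robust SD ≈ 1.4826 × 58 = 85.991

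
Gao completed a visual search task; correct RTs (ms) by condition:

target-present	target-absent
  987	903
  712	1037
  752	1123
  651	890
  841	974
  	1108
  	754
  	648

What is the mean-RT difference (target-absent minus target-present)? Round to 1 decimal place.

M(target-present) = 3943/5 = 788.600
M(target-absent) = 7437/8 = 929.625
Difference = 929.625 − 788.600 = 141.025 ms

141.0 ms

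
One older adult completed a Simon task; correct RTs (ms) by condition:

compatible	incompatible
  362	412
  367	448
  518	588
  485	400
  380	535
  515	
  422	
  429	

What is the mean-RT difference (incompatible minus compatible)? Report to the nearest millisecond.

42 ms

M(compatible) = 3478/8 = 434.750
M(incompatible) = 2383/5 = 476.600
Difference = 476.600 − 434.750 = 41.850 ms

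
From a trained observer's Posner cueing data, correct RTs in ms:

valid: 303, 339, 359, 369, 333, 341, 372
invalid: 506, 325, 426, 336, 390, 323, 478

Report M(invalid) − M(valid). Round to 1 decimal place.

M(valid) = 2416/7 = 345.143
M(invalid) = 2784/7 = 397.714
Difference = 397.714 − 345.143 = 52.571 ms

52.6 ms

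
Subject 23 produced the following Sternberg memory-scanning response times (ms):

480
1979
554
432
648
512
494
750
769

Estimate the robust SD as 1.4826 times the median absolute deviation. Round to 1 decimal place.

Sorted: 432, 480, 494, 512, 554, 648, 750, 769, 1979 → median = 554
|x − 554| sorted: 0, 42, 60, 74, 94, 122, 196, 215, 1425 → MAD = 94
Robust SD ≈ 1.4826 × 94 = 139.364

139.4 ms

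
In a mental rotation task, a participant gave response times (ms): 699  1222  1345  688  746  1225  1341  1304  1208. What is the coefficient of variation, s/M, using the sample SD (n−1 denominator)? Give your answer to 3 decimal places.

n = 9, Σ = 9778, M = 1086.4444
Σ(x−M)² = 656102.222; s = √(656102.222/8) = 286.3787
CV = 286.3787 / 1086.4444 = 0.26359

0.264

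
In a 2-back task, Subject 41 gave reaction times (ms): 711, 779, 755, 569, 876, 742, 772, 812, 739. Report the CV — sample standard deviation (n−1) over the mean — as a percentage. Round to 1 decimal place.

n = 9, Σ = 6755, M = 750.5556
Σ(x−M)² = 55534.222; s = √(55534.222/8) = 83.3173
CV = 83.3173 / 750.5556 = 0.11101 = 11.101%

11.1%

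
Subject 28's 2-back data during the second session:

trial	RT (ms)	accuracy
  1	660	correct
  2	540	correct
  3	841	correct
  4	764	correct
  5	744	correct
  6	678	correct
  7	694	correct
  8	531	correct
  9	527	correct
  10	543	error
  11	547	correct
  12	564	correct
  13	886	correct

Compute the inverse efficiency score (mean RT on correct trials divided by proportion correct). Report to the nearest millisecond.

Correct trials (n=12): 660, 540, 841, 764, 744, 678, 694, 531, 527, 547, 564, 886
Mean correct RT = 7976/12 = 664.6667 ms
Proportion correct = 12/13
IES = 664.6667 / (12/13) = 720.056 ms

720 ms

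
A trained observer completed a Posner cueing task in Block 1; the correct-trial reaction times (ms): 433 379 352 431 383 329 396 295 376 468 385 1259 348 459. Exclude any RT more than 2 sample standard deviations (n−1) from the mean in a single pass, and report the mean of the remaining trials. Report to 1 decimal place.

n = 14, ΣRT = 6293, M = 449.500
Σ(x−M)² = 736353.50; s = √(736353.50/13) = 237.997
Cutoffs: 449.500 ± 2·237.997 → [-26.5, 925.5]
Outside: 1259 → excluded.
Retained (n=13): Σ = 5034, mean = 5034/13 = 387.231

387.2 ms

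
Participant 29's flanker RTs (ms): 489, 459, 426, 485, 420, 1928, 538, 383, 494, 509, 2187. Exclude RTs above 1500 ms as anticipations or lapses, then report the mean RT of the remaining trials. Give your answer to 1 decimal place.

467.0 ms

Excluded: 1928, 2187
Retained (n=9): Σ = 4203
Mean = 4203/9 = 467.0000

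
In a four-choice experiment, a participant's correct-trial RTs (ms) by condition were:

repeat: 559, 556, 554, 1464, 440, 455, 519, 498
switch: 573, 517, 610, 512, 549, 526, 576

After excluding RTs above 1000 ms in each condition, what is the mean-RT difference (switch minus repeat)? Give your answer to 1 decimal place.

40.3 ms

repeat: exclude 1464
M(repeat) = 3581/7 = 511.571
M(switch) = 3863/7 = 551.857
Difference = 551.857 − 511.571 = 40.286 ms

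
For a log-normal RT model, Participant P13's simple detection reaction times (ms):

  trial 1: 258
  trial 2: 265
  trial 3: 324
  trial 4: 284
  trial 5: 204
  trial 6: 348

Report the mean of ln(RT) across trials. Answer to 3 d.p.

ln(RT): 5.5530, 5.5797, 5.7807, 5.6490, 5.3181, 5.8522
Σ ln(RT) = 33.7327
Mean = 33.7327/6 = 5.62212

5.622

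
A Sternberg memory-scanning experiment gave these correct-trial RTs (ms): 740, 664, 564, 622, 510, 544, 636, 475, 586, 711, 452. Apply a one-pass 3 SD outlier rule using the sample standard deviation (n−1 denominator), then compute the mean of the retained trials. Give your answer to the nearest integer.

n = 11, ΣRT = 6504, M = 591.273
Σ(x−M)² = 87216.18; s = √(87216.18/10) = 93.390
Cutoffs: 591.273 ± 3·93.390 → [311.1, 871.4]
No RTs fall outside the cutoffs; all 11 retained. Mean = 6504/11 = 591.273

591 ms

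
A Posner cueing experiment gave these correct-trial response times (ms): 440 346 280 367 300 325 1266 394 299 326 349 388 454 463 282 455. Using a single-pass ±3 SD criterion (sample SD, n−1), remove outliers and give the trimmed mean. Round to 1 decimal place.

n = 16, ΣRT = 6734, M = 420.875
Σ(x−M)² = 820905.75; s = √(820905.75/15) = 233.938
Cutoffs: 420.875 ± 3·233.938 → [-280.9, 1122.7]
Outside: 1266 → excluded.
Retained (n=15): Σ = 5468, mean = 5468/15 = 364.533

364.5 ms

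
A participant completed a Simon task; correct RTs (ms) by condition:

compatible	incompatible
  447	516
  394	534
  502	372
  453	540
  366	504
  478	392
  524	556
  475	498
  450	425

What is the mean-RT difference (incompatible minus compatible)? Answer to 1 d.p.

M(compatible) = 4089/9 = 454.333
M(incompatible) = 4337/9 = 481.889
Difference = 481.889 − 454.333 = 27.556 ms

27.6 ms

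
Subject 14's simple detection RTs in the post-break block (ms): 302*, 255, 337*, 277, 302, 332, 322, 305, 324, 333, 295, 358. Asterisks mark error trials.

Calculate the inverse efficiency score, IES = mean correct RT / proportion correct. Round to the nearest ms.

372 ms

Correct trials (n=10): 255, 277, 302, 332, 322, 305, 324, 333, 295, 358
Mean correct RT = 3103/10 = 310.3000 ms
Proportion correct = 10/12
IES = 310.3000 / (10/12) = 372.360 ms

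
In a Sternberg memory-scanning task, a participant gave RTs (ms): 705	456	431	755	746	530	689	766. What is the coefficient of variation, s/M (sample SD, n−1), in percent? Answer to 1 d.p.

22.0%

n = 8, Σ = 5078, M = 634.7500
Σ(x−M)² = 136379.500; s = √(136379.500/7) = 139.5807
CV = 139.5807 / 634.7500 = 0.21990 = 21.990%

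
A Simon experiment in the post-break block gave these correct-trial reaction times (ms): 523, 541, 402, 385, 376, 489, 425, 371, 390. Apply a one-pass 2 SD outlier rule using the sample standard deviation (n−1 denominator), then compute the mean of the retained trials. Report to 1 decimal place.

n = 9, ΣRT = 3902, M = 433.556
Σ(x−M)² = 35168.22; s = √(35168.22/8) = 66.303
Cutoffs: 433.556 ± 2·66.303 → [301.0, 566.2]
No RTs fall outside the cutoffs; all 9 retained. Mean = 3902/9 = 433.556

433.6 ms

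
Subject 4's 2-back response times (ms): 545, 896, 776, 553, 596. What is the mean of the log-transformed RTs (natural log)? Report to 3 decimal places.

ln(RT): 6.3008, 6.7979, 6.6542, 6.3154, 6.3902
Σ ln(RT) = 32.4585
Mean = 32.4585/5 = 6.49170

6.492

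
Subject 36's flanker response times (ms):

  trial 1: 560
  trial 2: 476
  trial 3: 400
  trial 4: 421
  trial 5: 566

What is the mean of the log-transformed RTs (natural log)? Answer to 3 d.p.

ln(RT): 6.3279, 6.1654, 5.9915, 6.0426, 6.3386
Σ ln(RT) = 30.8660
Mean = 30.8660/5 = 6.17321

6.173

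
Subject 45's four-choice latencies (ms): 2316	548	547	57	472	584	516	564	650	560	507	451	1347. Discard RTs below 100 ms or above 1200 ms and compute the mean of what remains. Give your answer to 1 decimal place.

Excluded: 57, 1347, 2316
Retained (n=10): Σ = 5399
Mean = 5399/10 = 539.9000

539.9 ms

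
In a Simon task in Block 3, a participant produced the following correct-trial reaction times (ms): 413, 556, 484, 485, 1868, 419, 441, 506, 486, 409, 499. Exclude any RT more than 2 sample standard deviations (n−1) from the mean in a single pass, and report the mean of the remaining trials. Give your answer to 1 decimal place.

469.8 ms

n = 11, ΣRT = 6566, M = 596.909
Σ(x−M)² = 1797860.91; s = √(1797860.91/10) = 424.012
Cutoffs: 596.909 ± 2·424.012 → [-251.1, 1444.9]
Outside: 1868 → excluded.
Retained (n=10): Σ = 4698, mean = 4698/10 = 469.800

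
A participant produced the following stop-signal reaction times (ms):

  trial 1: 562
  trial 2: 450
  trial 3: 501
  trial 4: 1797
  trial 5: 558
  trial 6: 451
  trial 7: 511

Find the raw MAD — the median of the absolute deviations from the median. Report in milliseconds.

Sorted: 450, 451, 501, 511, 558, 562, 1797 → median = 511
|x − 511|: 51, 61, 10, 1286, 47, 60, 0
Sorted deviations: 0, 10, 47, 51, 60, 61, 1286 → MAD = 51

51 ms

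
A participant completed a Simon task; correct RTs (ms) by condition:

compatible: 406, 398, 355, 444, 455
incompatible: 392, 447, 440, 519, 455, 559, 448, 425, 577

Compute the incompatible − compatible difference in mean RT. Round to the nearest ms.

62 ms

M(compatible) = 2058/5 = 411.600
M(incompatible) = 4262/9 = 473.556
Difference = 473.556 − 411.600 = 61.956 ms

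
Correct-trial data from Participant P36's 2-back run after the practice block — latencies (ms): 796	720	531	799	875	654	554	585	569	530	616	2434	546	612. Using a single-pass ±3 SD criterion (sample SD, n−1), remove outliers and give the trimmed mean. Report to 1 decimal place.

n = 14, ΣRT = 10821, M = 772.929
Σ(x−M)² = 3132132.93; s = √(3132132.93/13) = 490.850
Cutoffs: 772.929 ± 3·490.850 → [-699.6, 2245.5]
Outside: 2434 → excluded.
Retained (n=13): Σ = 8387, mean = 8387/13 = 645.154

645.2 ms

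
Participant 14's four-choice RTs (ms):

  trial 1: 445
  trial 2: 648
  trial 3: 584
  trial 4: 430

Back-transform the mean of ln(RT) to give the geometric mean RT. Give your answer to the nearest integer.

ln(RT): 6.0981, 6.4739, 6.3699, 6.0638
Mean ln(RT) = 25.0057/4 = 6.25141
Geometric mean = exp(6.25141) = 518.75 ms

519 ms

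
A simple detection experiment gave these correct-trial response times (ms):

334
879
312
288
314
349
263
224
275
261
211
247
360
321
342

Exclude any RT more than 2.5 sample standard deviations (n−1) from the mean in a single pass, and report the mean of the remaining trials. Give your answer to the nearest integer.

293 ms

n = 15, ΣRT = 4980, M = 332.000
Σ(x−M)² = 349748.00; s = √(349748.00/14) = 158.057
Cutoffs: 332.000 ± 2.5·158.057 → [-63.1, 727.1]
Outside: 879 → excluded.
Retained (n=14): Σ = 4101, mean = 4101/14 = 292.929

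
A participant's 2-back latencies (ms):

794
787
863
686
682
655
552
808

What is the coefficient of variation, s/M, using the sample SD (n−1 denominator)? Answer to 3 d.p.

n = 8, Σ = 5827, M = 728.3750
Σ(x−M)² = 72645.875; s = √(72645.875/7) = 101.8724
CV = 101.8724 / 728.3750 = 0.13986

0.140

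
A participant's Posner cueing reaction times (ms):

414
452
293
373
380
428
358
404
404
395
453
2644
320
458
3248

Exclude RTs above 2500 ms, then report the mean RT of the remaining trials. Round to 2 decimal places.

394.77 ms

Excluded: 2644, 3248
Retained (n=13): Σ = 5132
Mean = 5132/13 = 394.7692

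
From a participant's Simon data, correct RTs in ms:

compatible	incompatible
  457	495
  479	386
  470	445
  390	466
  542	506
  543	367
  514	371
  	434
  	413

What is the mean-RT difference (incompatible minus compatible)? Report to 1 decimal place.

-53.6 ms

M(compatible) = 3395/7 = 485.000
M(incompatible) = 3883/9 = 431.444
Difference = 431.444 − 485.000 = -53.556 ms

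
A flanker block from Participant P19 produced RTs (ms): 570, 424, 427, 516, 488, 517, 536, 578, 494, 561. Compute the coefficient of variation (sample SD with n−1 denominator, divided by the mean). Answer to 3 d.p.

0.106

n = 10, Σ = 5111, M = 511.1000
Σ(x−M)² = 26598.900; s = √(26598.900/9) = 54.3639
CV = 54.3639 / 511.1000 = 0.10637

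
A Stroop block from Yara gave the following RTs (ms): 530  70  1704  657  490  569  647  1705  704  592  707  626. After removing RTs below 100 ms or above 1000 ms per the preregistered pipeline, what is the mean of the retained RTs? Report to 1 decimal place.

Excluded: 70, 1704, 1705
Retained (n=9): Σ = 5522
Mean = 5522/9 = 613.5556

613.6 ms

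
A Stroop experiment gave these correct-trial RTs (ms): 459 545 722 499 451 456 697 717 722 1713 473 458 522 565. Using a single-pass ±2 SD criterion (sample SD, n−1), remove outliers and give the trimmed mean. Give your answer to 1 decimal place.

n = 14, ΣRT = 8999, M = 642.786
Σ(x−M)² = 1385652.36; s = √(1385652.36/13) = 326.479
Cutoffs: 642.786 ± 2·326.479 → [-10.2, 1295.7]
Outside: 1713 → excluded.
Retained (n=13): Σ = 7286, mean = 7286/13 = 560.462

560.5 ms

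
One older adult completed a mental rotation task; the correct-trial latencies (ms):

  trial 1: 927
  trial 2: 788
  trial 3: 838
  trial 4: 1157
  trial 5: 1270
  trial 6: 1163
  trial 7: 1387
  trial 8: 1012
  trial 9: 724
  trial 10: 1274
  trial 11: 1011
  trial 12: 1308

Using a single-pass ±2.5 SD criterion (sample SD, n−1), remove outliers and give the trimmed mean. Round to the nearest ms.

n = 12, ΣRT = 12859, M = 1071.583
Σ(x−M)² = 535294.92; s = √(535294.92/11) = 220.597
Cutoffs: 1071.583 ± 2.5·220.597 → [520.1, 1623.1]
No RTs fall outside the cutoffs; all 12 retained. Mean = 12859/12 = 1071.583

1072 ms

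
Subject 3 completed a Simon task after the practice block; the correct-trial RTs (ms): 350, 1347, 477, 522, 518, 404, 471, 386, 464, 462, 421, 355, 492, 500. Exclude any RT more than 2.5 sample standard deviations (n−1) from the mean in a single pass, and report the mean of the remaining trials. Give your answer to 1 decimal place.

447.8 ms

n = 14, ΣRT = 7169, M = 512.071
Σ(x−M)² = 792328.93; s = √(792328.93/13) = 246.877
Cutoffs: 512.071 ± 2.5·246.877 → [-105.1, 1129.3]
Outside: 1347 → excluded.
Retained (n=13): Σ = 5822, mean = 5822/13 = 447.846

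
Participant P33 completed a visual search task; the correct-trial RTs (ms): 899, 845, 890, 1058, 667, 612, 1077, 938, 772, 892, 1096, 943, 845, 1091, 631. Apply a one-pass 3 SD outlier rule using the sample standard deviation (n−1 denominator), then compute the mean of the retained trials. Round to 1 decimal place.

n = 15, ΣRT = 13256, M = 883.733
Σ(x−M)² = 362706.93; s = √(362706.93/14) = 160.958
Cutoffs: 883.733 ± 3·160.958 → [400.9, 1366.6]
No RTs fall outside the cutoffs; all 15 retained. Mean = 13256/15 = 883.733

883.7 ms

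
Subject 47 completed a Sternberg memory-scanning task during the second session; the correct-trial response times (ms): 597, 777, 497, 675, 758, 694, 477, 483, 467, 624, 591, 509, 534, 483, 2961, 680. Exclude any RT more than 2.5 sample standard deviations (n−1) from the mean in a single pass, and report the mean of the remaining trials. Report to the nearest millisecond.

n = 16, ΣRT = 11807, M = 737.938
Σ(x−M)² = 5431154.94; s = √(5431154.94/15) = 601.728
Cutoffs: 737.938 ± 2.5·601.728 → [-766.4, 2242.3]
Outside: 2961 → excluded.
Retained (n=15): Σ = 8846, mean = 8846/15 = 589.733

590 ms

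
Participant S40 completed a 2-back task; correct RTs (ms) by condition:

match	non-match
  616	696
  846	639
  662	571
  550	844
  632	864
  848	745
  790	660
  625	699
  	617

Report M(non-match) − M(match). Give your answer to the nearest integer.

8 ms

M(match) = 5569/8 = 696.125
M(non-match) = 6335/9 = 703.889
Difference = 703.889 − 696.125 = 7.764 ms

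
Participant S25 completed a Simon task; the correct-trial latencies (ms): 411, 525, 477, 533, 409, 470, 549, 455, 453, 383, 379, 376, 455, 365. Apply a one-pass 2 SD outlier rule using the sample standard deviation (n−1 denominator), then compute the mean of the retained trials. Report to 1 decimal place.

n = 14, ΣRT = 6240, M = 445.714
Σ(x−M)² = 48678.86; s = √(48678.86/13) = 61.193
Cutoffs: 445.714 ± 2·61.193 → [323.3, 568.1]
No RTs fall outside the cutoffs; all 14 retained. Mean = 6240/14 = 445.714

445.7 ms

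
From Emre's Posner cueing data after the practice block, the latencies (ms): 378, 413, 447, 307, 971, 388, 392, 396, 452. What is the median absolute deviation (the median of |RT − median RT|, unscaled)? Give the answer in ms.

18 ms

Sorted: 307, 378, 388, 392, 396, 413, 447, 452, 971 → median = 396
|x − 396|: 18, 17, 51, 89, 575, 8, 4, 0, 56
Sorted deviations: 0, 4, 8, 17, 18, 51, 56, 89, 575 → MAD = 18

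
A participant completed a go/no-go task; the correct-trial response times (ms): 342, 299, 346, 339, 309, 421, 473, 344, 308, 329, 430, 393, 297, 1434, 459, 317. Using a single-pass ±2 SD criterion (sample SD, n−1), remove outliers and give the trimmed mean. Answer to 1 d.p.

n = 16, ΣRT = 6840, M = 427.500
Σ(x−M)² = 1129878.00; s = √(1129878.00/15) = 274.454
Cutoffs: 427.500 ± 2·274.454 → [-121.4, 976.4]
Outside: 1434 → excluded.
Retained (n=15): Σ = 5406, mean = 5406/15 = 360.400

360.4 ms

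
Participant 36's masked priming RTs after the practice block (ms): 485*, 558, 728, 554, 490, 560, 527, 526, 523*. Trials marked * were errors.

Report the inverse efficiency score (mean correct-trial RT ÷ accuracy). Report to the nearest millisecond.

724 ms

Correct trials (n=7): 558, 728, 554, 490, 560, 527, 526
Mean correct RT = 3943/7 = 563.2857 ms
Proportion correct = 7/9
IES = 563.2857 / (7/9) = 724.224 ms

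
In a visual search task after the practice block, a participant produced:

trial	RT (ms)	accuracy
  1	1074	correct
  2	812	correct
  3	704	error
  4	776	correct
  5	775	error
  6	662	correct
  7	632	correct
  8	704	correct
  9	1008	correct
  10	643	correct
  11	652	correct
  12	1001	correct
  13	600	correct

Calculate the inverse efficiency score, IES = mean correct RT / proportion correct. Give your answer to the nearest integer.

920 ms

Correct trials (n=11): 1074, 812, 776, 662, 632, 704, 1008, 643, 652, 1001, 600
Mean correct RT = 8564/11 = 778.5455 ms
Proportion correct = 11/13
IES = 778.5455 / (11/13) = 920.099 ms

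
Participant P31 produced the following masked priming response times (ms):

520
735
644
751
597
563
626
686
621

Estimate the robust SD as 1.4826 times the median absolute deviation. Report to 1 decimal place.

89.0 ms

Sorted: 520, 563, 597, 621, 626, 644, 686, 735, 751 → median = 626
|x − 626| sorted: 0, 5, 18, 29, 60, 63, 106, 109, 125 → MAD = 60
Robust SD ≈ 1.4826 × 60 = 88.956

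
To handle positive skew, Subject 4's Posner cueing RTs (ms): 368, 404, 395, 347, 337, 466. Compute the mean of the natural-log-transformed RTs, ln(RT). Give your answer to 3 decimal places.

5.950

ln(RT): 5.9081, 6.0014, 5.9789, 5.8493, 5.8201, 6.1442
Σ ln(RT) = 35.7020
Mean = 35.7020/6 = 5.95033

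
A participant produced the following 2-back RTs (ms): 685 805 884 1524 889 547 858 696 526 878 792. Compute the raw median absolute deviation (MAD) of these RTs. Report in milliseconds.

84 ms

Sorted: 526, 547, 685, 696, 792, 805, 858, 878, 884, 889, 1524 → median = 805
|x − 805|: 120, 0, 79, 719, 84, 258, 53, 109, 279, 73, 13
Sorted deviations: 0, 13, 53, 73, 79, 84, 109, 120, 258, 279, 719 → MAD = 84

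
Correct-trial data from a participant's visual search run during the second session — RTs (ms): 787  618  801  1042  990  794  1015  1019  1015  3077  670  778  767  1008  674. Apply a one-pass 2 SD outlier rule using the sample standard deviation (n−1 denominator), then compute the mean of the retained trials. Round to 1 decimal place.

855.6 ms

n = 15, ΣRT = 15055, M = 1003.667
Σ(x−M)² = 4908545.33; s = √(4908545.33/14) = 592.124
Cutoffs: 1003.667 ± 2·592.124 → [-180.6, 2187.9]
Outside: 3077 → excluded.
Retained (n=14): Σ = 11978, mean = 11978/14 = 855.571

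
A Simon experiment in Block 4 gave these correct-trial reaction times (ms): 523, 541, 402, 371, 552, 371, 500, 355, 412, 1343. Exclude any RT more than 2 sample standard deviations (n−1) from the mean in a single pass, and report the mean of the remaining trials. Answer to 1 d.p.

447.4 ms

n = 10, ΣRT = 5370, M = 537.000
Σ(x−M)² = 773528.00; s = √(773528.00/9) = 293.168
Cutoffs: 537.000 ± 2·293.168 → [-49.3, 1123.3]
Outside: 1343 → excluded.
Retained (n=9): Σ = 4027, mean = 4027/9 = 447.444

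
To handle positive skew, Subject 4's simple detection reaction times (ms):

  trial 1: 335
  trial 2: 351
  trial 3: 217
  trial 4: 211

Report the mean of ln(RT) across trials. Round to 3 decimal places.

5.602

ln(RT): 5.8141, 5.8608, 5.3799, 5.3519
Σ ln(RT) = 22.4067
Mean = 22.4067/4 = 5.60167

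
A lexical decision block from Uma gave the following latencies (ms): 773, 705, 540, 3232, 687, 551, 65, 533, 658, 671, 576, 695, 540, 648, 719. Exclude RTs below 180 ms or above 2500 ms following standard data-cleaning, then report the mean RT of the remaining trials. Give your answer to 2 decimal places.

Excluded: 65, 3232
Retained (n=13): Σ = 8296
Mean = 8296/13 = 638.1538

638.15 ms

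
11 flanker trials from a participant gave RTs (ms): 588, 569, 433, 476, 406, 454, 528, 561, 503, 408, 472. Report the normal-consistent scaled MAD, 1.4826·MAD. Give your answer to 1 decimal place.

77.1 ms

Sorted: 406, 408, 433, 454, 472, 476, 503, 528, 561, 569, 588 → median = 476
|x − 476| sorted: 0, 4, 22, 27, 43, 52, 68, 70, 85, 93, 112 → MAD = 52
Robust SD ≈ 1.4826 × 52 = 77.095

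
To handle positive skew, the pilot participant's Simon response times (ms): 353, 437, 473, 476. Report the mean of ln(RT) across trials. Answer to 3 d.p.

ln(RT): 5.8665, 6.0799, 6.1591, 6.1654
Σ ln(RT) = 24.2709
Mean = 24.2709/4 = 6.06773

6.068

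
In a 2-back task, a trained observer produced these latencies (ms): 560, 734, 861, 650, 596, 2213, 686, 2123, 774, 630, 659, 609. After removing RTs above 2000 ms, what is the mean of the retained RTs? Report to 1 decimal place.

675.9 ms

Excluded: 2123, 2213
Retained (n=10): Σ = 6759
Mean = 6759/10 = 675.9000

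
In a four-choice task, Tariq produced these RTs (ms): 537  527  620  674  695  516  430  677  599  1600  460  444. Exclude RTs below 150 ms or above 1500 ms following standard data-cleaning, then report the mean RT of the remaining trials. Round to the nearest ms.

Excluded: 1600
Retained (n=11): Σ = 6179
Mean = 6179/11 = 561.7273

562 ms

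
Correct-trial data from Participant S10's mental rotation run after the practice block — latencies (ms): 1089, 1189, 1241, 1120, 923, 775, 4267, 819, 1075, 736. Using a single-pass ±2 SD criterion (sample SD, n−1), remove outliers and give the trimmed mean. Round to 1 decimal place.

996.3 ms

n = 10, ΣRT = 13234, M = 1323.400
Σ(x−M)² = 9908172.40; s = √(9908172.40/9) = 1049.242
Cutoffs: 1323.400 ± 2·1049.242 → [-775.1, 3421.9]
Outside: 4267 → excluded.
Retained (n=9): Σ = 8967, mean = 8967/9 = 996.333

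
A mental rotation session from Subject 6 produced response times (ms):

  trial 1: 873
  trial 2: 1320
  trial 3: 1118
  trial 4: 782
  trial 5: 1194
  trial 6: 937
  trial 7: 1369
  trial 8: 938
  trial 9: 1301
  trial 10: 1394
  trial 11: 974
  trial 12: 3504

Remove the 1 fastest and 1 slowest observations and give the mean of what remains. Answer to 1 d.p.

1141.8 ms

Sorted: 782, 873, 937, 938, 974, 1118, 1194, 1301, 1320, 1369, 1394, 3504
Drop lowest 1 (782) and highest 1 (3504)
Remaining (n=10): Σ = 11418, mean = 11418/10 = 1141.800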